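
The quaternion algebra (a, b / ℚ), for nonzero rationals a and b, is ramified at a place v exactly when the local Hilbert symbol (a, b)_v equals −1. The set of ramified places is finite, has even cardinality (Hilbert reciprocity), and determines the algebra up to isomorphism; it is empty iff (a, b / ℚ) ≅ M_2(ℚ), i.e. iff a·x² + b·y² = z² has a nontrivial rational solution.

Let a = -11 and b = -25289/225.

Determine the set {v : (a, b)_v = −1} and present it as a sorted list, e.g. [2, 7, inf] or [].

(a, b) ≡ (-11, -209) mod (ℚ^×)²; places V = {2, 3, 5, 11, 19, ∞}.
(a,b)_11: α=1, u≡10; β=3, v≡5 (mod 11); (10|11)=-1, (5|11)=+1; sign (−1)^1·-1^3·+1^1 = +1.
(a,b)_19: α=0, u≡8; β=1, v≡13 (mod 19); (8|19)=-1, (13|19)=-1; sign (−1)^0·-1^1·-1^0 = -1.
(a,b)_∞: sgn(-11)=−, sgn(-209)=−, so -1.
(a,b)_3: α=0, u≡1; β=-2, v≡1 (mod 3); (1|3)=+1, (1|3)=+1; sign (−1)^0·+1^-2·+1^0 = +1.
(a,b)_2: α=0, β=0; u≡5, v≡7 (mod 8); ε(u)ε(v)=0·1, αω(v)=0·0, βω(u)=0·1; sum ≡ 0  ⇒  +1.
(a,b)_5: α=0, u≡4; β=-2, v≡4 (mod 5); (4|5)=+1, (4|5)=+1; sign (−1)^0·+1^-2·+1^0 = +1.
(-11, -209 / ℚ) ramifies at {19, ∞}: a division algebra.

[19, inf]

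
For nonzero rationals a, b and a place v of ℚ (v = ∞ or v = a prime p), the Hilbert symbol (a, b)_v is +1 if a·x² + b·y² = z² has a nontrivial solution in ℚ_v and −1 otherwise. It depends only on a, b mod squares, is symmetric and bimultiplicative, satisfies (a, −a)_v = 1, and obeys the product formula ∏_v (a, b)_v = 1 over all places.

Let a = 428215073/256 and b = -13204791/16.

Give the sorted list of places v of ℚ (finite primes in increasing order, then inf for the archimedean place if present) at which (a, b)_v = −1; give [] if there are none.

Mod squares: a ≡ 14993, b ≡ -1467199. Check v ∈ {∞, 2, 3, 11, 13, 19, 29, 31, 47, 53}.
v=29: a=29^1·(≡25), b=29^0·(≡17) mod 29; (25|29)=+1, (17|29)=-1; (−1)^{1·0·14}·(+1)^0·(-1)^1 = -1.
v=19: a=19^0·(≡3), b=19^1·(≡15) mod 19; (3|19)=-1, (15|19)=-1; (−1)^{0·1·9}·(-1)^1·(-1)^0 = -1.
v=47: a=47^1·(≡34), b=47^1·(≡39) mod 47; (34|47)=+1, (39|47)=-1; (−1)^{1·1·23}·(+1)^1·(-1)^1 = +1.
v=3: a=3^0·(≡2), b=3^2·(≡2) mod 3; (2|3)=-1, (2|3)=-1; (−1)^{0·2·1}·(-1)^2·(-1)^0 = +1.
v=2: v_2(a)=-8, v_2(b)=-4; units ≡ 1, 1 (mod 8); ε·ε+αω+βω = 0·0+-8·0+-4·0 ≡ 0  ⇒  (a,b)_2 = +1.
v=11: a=11^1·(≡2), b=11^0·(≡1) mod 11; (2|11)=-1, (1|11)=+1; (−1)^{1·0·5}·(-1)^0·(+1)^1 = +1.
v=∞: 14993 > 0 and -1467199 < 0  ⇒  (a,b)_∞ = +1.
v=53: a=53^0·(≡49), b=53^1·(≡7) mod 53; (49|53)=+1, (7|53)=+1; (−1)^{0·1·26}·(+1)^1·(+1)^0 = +1.
v=31: a=31^0·(≡25), b=31^1·(≡20) mod 31; (25|31)=+1, (20|31)=+1; (−1)^{0·1·15}·(+1)^1·(+1)^0 = +1.
v=13: a=13^4·(≡12), b=13^0·(≡8) mod 13; (12|13)=+1, (8|13)=-1; (−1)^{4·0·6}·(+1)^0·(-1)^4 = +1.
(14993, -1467199 / ℚ) ramifies at {19, 29}: a division algebra.

[19, 29]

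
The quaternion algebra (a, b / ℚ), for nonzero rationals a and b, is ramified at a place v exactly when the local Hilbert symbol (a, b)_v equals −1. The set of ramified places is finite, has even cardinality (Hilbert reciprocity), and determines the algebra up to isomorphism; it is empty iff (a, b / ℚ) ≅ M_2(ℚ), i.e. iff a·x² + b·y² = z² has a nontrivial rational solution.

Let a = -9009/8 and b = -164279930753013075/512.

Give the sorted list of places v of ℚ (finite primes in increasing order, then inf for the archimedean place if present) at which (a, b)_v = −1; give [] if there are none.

Mod squares: a ≡ -2002, b ≡ -148694. Check v ∈ {∞, 2, 3, 5, 7, 11, 13, 19, 43}.
v=19: a=19^0·(≡2), b=19^1·(≡18) mod 19; (2|19)=-1, (18|19)=-1; (−1)^{0·1·9}·(-1)^1·(-1)^0 = -1.
v=2: v_2(a)=-3, v_2(b)=-9; units ≡ 7, 5 (mod 8); ε·ε+αω+βω = 1·0+-3·1+-9·0 ≡ 1  ⇒  (a,b)_2 = -1.
v=5: a=5^0·(≡2), b=5^2·(≡1) mod 5; (2|5)=-1, (1|5)=+1; (−1)^{0·2·2}·(-1)^2·(+1)^0 = +1.
v=43: a=43^0·(≡8), b=43^1·(≡41) mod 43; (8|43)=-1, (41|43)=+1; (−1)^{0·1·21}·(-1)^1·(+1)^0 = -1.
v=∞: -2002 < 0 and -148694 < 0  ⇒  (a,b)_∞ = -1.
v=7: a=7^1·(≡1), b=7^3·(≡3) mod 7; (1|7)=+1, (3|7)=-1; (−1)^{1·3·3}·(+1)^3·(-1)^1 = +1.
v=11: a=11^1·(≡9), b=11^4·(≡5) mod 11; (9|11)=+1, (5|11)=+1; (−1)^{1·4·5}·(+1)^4·(+1)^1 = +1.
v=13: a=13^1·(≡6), b=13^3·(≡7) mod 13; (6|13)=-1, (7|13)=-1; (−1)^{1·3·6}·(-1)^3·(-1)^1 = +1.
v=3: a=3^2·(≡2), b=3^6·(≡1) mod 3; (2|3)=-1, (1|3)=+1; (−1)^{2·6·1}·(-1)^6·(+1)^2 = +1.
|Ram(-2002, -148694)| = 4, even; anisotropic at {2, 19, 43, ∞}.

[2, 19, 43, inf]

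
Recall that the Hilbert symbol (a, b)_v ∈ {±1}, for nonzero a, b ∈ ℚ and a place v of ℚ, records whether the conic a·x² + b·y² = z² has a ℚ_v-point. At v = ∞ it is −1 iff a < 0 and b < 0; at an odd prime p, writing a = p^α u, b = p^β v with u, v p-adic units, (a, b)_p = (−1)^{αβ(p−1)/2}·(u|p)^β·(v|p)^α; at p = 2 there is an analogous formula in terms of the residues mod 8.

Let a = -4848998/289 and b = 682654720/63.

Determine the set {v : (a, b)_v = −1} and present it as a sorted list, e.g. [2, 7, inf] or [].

[5, 7, 17, 31]

Mod squares: a ≡ -3542, b ≡ 4666585. Check v ∈ {∞, 2, 3, 5, 7, 11, 17, 23, 31, 37}.
v=23: a=23^1·(≡10), b=23^1·(≡13) mod 23; (10|23)=-1, (13|23)=+1; (−1)^{1·1·11}·(-1)^1·(+1)^1 = +1.
v=31: a=31^0·(≡27), b=31^1·(≡22) mod 31; (27|31)=-1, (22|31)=-1; (−1)^{0·1·15}·(-1)^1·(-1)^0 = -1.
v=7: a=7^1·(≡3), b=7^-1·(≡3) mod 7; (3|7)=-1, (3|7)=-1; (−1)^{1·-1·3}·(-1)^-1·(-1)^1 = -1.
v=17: a=17^-2·(≡14), b=17^1·(≡10) mod 17; (14|17)=-1, (10|17)=-1; (−1)^{-2·1·8}·(-1)^1·(-1)^-2 = -1.
v=3: a=3^0·(≡1), b=3^-2·(≡1) mod 3; (1|3)=+1, (1|3)=+1; (−1)^{0·-2·1}·(+1)^-2·(+1)^0 = +1.
v=∞: -3542 < 0 and 4666585 > 0  ⇒  (a,b)_∞ = +1.
v=37: a=37^2·(≡25), b=37^0·(≡25) mod 37; (25|37)=+1, (25|37)=+1; (−1)^{2·0·18}·(+1)^0·(+1)^2 = +1.
v=5: a=5^0·(≡3), b=5^1·(≡3) mod 5; (3|5)=-1, (3|5)=-1; (−1)^{0·1·2}·(-1)^1·(-1)^0 = -1.
v=11: a=11^1·(≡6), b=11^1·(≡9) mod 11; (6|11)=-1, (9|11)=+1; (−1)^{1·1·5}·(-1)^1·(+1)^1 = +1.
v=2: v_2(a)=1, v_2(b)=10; units ≡ 5, 1 (mod 8); ε·ε+αω+βω = 0·0+1·0+10·1 ≡ 0  ⇒  (a,b)_2 = +1.
|Ram(-3542, 4666585)| = 4, even; anisotropic at {5, 7, 17, 31}.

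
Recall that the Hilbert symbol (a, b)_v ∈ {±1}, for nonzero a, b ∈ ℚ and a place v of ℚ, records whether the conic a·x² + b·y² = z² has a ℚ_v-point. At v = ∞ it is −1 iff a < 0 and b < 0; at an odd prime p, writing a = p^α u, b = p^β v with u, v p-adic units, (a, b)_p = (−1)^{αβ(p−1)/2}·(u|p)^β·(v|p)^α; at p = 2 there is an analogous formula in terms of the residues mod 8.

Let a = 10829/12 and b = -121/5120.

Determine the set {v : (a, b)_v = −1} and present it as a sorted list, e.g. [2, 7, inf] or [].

[2, 5, 13, 17]

Mod squares: a ≡ 663, b ≡ -5. Check v ∈ {∞, 2, 3, 5, 7, 11, 13, 17}.
v=2: v_2(a)=-2, v_2(b)=-10; units ≡ 7, 3 (mod 8); ε·ε+αω+βω = 1·1+-2·1+-10·0 ≡ 1  ⇒  (a,b)_2 = -1.
v=13: a=13^1·(≡12), b=13^0·(≡2) mod 13; (12|13)=+1, (2|13)=-1; (−1)^{1·0·6}·(+1)^0·(-1)^1 = -1.
v=17: a=17^1·(≡12), b=17^0·(≡5) mod 17; (12|17)=-1, (5|17)=-1; (−1)^{1·0·8}·(-1)^0·(-1)^1 = -1.
v=∞: 663 > 0 and -5 < 0  ⇒  (a,b)_∞ = +1.
v=3: a=3^-1·(≡2), b=3^0·(≡1) mod 3; (2|3)=-1, (1|3)=+1; (−1)^{-1·0·1}·(-1)^0·(+1)^-1 = +1.
v=7: a=7^2·(≡5), b=7^0·(≡4) mod 7; (5|7)=-1, (4|7)=+1; (−1)^{2·0·3}·(-1)^0·(+1)^2 = +1.
v=5: a=5^0·(≡2), b=5^-1·(≡1) mod 5; (2|5)=-1, (1|5)=+1; (−1)^{0·-1·2}·(-1)^-1·(+1)^0 = -1.
v=11: a=11^0·(≡5), b=11^2·(≡2) mod 11; (5|11)=+1, (2|11)=-1; (−1)^{0·2·5}·(+1)^2·(-1)^0 = +1.
Ram(663, -5) = {2, 5, 13, 17}; no ℚ_2-point on the conic.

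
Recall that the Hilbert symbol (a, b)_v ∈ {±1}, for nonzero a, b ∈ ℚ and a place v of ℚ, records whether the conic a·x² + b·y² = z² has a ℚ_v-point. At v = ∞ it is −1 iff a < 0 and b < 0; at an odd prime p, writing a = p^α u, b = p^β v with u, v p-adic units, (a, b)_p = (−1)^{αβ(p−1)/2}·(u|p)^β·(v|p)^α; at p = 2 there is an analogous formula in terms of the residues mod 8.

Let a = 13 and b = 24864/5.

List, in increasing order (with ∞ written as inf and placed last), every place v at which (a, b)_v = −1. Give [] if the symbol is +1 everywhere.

[2, 5, 7, 37]

Mod squares: a ≡ 13, b ≡ 7770. Check v ∈ {∞, 2, 3, 5, 7, 13, 37}.
v=2: v_2(a)=0, v_2(b)=5; units ≡ 5, 5 (mod 8); ε·ε+αω+βω = 0·0+0·1+5·1 ≡ 1  ⇒  (a,b)_2 = -1.
v=13: a=13^1·(≡1), b=13^0·(≡12) mod 13; (1|13)=+1, (12|13)=+1; (−1)^{1·0·6}·(+1)^0·(+1)^1 = +1.
v=∞: 13 > 0 and 7770 > 0  ⇒  (a,b)_∞ = +1.
v=5: a=5^0·(≡3), b=5^-1·(≡4) mod 5; (3|5)=-1, (4|5)=+1; (−1)^{0·-1·2}·(-1)^-1·(+1)^0 = -1.
v=7: a=7^0·(≡6), b=7^1·(≡2) mod 7; (6|7)=-1, (2|7)=+1; (−1)^{0·1·3}·(-1)^1·(+1)^0 = -1.
v=3: a=3^0·(≡1), b=3^1·(≡1) mod 3; (1|3)=+1, (1|3)=+1; (−1)^{0·1·1}·(+1)^1·(+1)^0 = +1.
v=37: a=37^0·(≡13), b=37^1·(≡16) mod 37; (13|37)=-1, (16|37)=+1; (−1)^{0·1·18}·(-1)^1·(+1)^0 = -1.
(13, 7770 / ℚ) ramifies at {2, 5, 7, 37}: a division algebra.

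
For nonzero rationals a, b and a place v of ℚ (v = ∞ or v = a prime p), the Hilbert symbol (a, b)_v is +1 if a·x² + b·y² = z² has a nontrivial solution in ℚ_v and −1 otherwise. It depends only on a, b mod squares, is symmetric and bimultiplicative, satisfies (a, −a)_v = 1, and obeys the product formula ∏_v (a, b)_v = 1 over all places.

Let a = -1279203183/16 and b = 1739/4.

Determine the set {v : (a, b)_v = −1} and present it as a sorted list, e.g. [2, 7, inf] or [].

[]

Mod squares: a ≡ -47, b ≡ 1739. Check v ∈ {∞, 2, 3, 37, 47}.
v=∞: -47 < 0 and 1739 > 0  ⇒  (a,b)_∞ = +1.
v=37: a=37^2·(≡11), b=37^1·(≡21) mod 37; (11|37)=+1, (21|37)=+1; (−1)^{2·1·18}·(+1)^1·(+1)^2 = +1.
v=47: a=47^3·(≡26), b=47^1·(≡21) mod 47; (26|47)=-1, (21|47)=+1; (−1)^{3·1·23}·(-1)^1·(+1)^3 = +1.
v=2: v_2(a)=-4, v_2(b)=-2; units ≡ 1, 3 (mod 8); ε·ε+αω+βω = 0·1+-4·1+-2·0 ≡ 0  ⇒  (a,b)_2 = +1.
v=3: a=3^2·(≡1), b=3^0·(≡2) mod 3; (1|3)=+1, (2|3)=-1; (−1)^{2·0·1}·(+1)^0·(-1)^2 = +1.
Every local symbol is +1, so the conic -47·x² + 1739·y² = z² has ℚ_v-points for all v and hence a ℚ-point; (a, b / ℚ) ≅ M_2(ℚ).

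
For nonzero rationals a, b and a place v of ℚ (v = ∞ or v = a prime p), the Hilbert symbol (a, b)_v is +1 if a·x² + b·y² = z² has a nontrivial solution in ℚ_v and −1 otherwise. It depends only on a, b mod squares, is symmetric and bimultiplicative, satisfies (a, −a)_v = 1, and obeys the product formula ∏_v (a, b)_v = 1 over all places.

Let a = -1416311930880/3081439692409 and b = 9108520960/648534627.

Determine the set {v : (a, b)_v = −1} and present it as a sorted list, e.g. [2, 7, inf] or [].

[2, 11]

Mod squares: a ≡ -5, b ≡ 1155. Check v ∈ {∞, 2, 3, 5, 7, 11, 13, 17, 19, 29, 47}.
v=19: a=19^0·(≡10), b=19^2·(≡15) mod 19; (10|19)=-1, (15|19)=-1; (−1)^{0·2·9}·(-1)^2·(-1)^0 = +1.
v=∞: -5 < 0 and 1155 > 0  ⇒  (a,b)_∞ = +1.
v=47: a=47^-2·(≡32), b=47^0·(≡27) mod 47; (32|47)=+1, (27|47)=+1; (−1)^{-2·0·23}·(+1)^0·(+1)^-2 = +1.
v=3: a=3^6·(≡1), b=3^-3·(≡1) mod 3; (1|3)=+1, (1|3)=+1; (−1)^{6·-3·1}·(+1)^-3·(+1)^6 = +1.
v=5: a=5^1·(≡1), b=5^1·(≡1) mod 5; (1|5)=+1, (1|5)=+1; (−1)^{1·1·2}·(+1)^1·(+1)^1 = +1.
v=29: a=29^0·(≡7), b=29^-2·(≡6) mod 29; (7|29)=+1, (6|29)=+1; (−1)^{0·-2·14}·(+1)^-2·(+1)^0 = +1.
v=11: a=11^2·(≡7), b=11^1·(≡2) mod 11; (7|11)=-1, (2|11)=-1; (−1)^{2·1·5}·(-1)^1·(-1)^2 = -1.
v=7: a=7^2·(≡1), b=7^1·(≡1) mod 7; (1|7)=+1, (1|7)=+1; (−1)^{2·1·3}·(+1)^1·(+1)^2 = +1.
v=17: a=17^-2·(≡11), b=17^0·(≡15) mod 17; (11|17)=-1, (15|17)=+1; (−1)^{-2·0·8}·(-1)^0·(+1)^-2 = +1.
v=13: a=13^-6·(≡5), b=13^-4·(≡5) mod 13; (5|13)=-1, (5|13)=-1; (−1)^{-6·-4·6}·(-1)^-4·(-1)^-6 = +1.
v=2: v_2(a)=16, v_2(b)=16; units ≡ 3, 3 (mod 8); ε·ε+αω+βω = 1·1+16·1+16·1 ≡ 1  ⇒  (a,b)_2 = -1.
(-5, 1155 / ℚ) ramifies at {2, 11}: a division algebra.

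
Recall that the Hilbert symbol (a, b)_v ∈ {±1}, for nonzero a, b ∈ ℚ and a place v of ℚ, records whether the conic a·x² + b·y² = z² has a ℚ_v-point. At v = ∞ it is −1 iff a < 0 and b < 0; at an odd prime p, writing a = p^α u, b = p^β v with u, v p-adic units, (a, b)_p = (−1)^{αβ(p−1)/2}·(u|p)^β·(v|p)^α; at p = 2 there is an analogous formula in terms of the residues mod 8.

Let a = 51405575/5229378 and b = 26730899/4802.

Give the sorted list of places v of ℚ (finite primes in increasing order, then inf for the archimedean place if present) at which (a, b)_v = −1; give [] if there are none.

[13, 23]

Mod squares: a ≡ 46, b ≡ 598. Check v ∈ {∞, 2, 3, 5, 7, 11, 13, 23}.
v=2: v_2(a)=-1, v_2(b)=-1; units ≡ 7, 3 (mod 8); ε·ε+αω+βω = 1·1+-1·1+-1·0 ≡ 0  ⇒  (a,b)_2 = +1.
v=5: a=5^2·(≡1), b=5^0·(≡2) mod 5; (1|5)=+1, (2|5)=-1; (−1)^{2·0·2}·(+1)^0·(-1)^2 = +1.
v=∞: 46 > 0 and 598 > 0  ⇒  (a,b)_∞ = +1.
v=13: a=13^2·(≡6), b=13^3·(≡5) mod 13; (6|13)=-1, (5|13)=-1; (−1)^{2·3·6}·(-1)^3·(-1)^2 = -1.
v=23: a=23^3·(≡18), b=23^3·(≡16) mod 23; (18|23)=+1, (16|23)=+1; (−1)^{3·3·11}·(+1)^3·(+1)^3 = -1.
v=11: a=11^-2·(≡10), b=11^0·(≡5) mod 11; (10|11)=-1, (5|11)=+1; (−1)^{-2·0·5}·(-1)^0·(+1)^-2 = +1.
v=3: a=3^-2·(≡1), b=3^0·(≡1) mod 3; (1|3)=+1, (1|3)=+1; (−1)^{-2·0·1}·(+1)^0·(+1)^-2 = +1.
v=7: a=7^-4·(≡4), b=7^-4·(≡3) mod 7; (4|7)=+1, (3|7)=-1; (−1)^{-4·-4·3}·(+1)^-4·(-1)^-4 = +1.
|Ram(46, 598)| = 2, even; anisotropic at {13, 23}.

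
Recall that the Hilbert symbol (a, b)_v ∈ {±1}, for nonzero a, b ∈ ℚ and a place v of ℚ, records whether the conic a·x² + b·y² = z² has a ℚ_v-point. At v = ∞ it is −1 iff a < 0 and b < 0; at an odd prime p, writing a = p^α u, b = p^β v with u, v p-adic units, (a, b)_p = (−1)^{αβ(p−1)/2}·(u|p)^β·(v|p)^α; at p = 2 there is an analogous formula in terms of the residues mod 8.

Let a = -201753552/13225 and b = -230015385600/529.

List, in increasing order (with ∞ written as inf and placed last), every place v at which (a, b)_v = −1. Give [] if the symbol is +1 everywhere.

(a, b) ≡ (-74613, -4641) mod (ℚ^×)²; places V = {2, 3, 5, 7, 11, 13, 17, 19, 23, ∞}.
(a,b)_13: α=2, u≡2; β=1, v≡2 (mod 13); (2|13)=-1, (2|13)=-1; sign (−1)^0·-1^1·-1^2 = -1.
(a,b)_19: α=1, u≡17; β=0, v≡2 (mod 19); (17|19)=+1, (2|19)=-1; sign (−1)^0·+1^0·-1^1 = -1.
(a,b)_7: α=1, u≡2; β=1, v≡2 (mod 7); (2|7)=+1, (2|7)=+1; sign (−1)^1·+1^1·+1^1 = -1.
(a,b)_3: α=1, u≡2; β=1, v≡1 (mod 3); (2|3)=-1, (1|3)=+1; sign (−1)^1·-1^1·+1^1 = +1.
(a,b)_23: α=-2, u≡5; β=-2, v≡20 (mod 23); (5|23)=-1, (20|23)=-1; sign (−1)^0·-1^-2·-1^-2 = +1.
(a,b)_2: α=4, β=14; u≡3, v≡7 (mod 8); ε(u)ε(v)=1·1, αω(v)=4·0, βω(u)=14·1; sum ≡ 1  ⇒  -1.
(a,b)_17: α=1, u≡3; β=1, v≡15 (mod 17); (3|17)=-1, (15|17)=+1; sign (−1)^0·-1^1·+1^1 = -1.
(a,b)_5: α=-2, u≡2; β=2, v≡4 (mod 5); (2|5)=-1, (4|5)=+1; sign (−1)^0·-1^2·+1^-2 = +1.
(a,b)_11: α=1, u≡1; β=2, v≡4 (mod 11); (1|11)=+1, (4|11)=+1; sign (−1)^0·+1^2·+1^1 = +1.
(a,b)_∞: sgn(-74613)=−, sgn(-4641)=−, so -1.
Ram(-74613, -4641) = {2, 7, 13, 17, 19, ∞}; no ℚ_2-point on the conic.

[2, 7, 13, 17, 19, inf]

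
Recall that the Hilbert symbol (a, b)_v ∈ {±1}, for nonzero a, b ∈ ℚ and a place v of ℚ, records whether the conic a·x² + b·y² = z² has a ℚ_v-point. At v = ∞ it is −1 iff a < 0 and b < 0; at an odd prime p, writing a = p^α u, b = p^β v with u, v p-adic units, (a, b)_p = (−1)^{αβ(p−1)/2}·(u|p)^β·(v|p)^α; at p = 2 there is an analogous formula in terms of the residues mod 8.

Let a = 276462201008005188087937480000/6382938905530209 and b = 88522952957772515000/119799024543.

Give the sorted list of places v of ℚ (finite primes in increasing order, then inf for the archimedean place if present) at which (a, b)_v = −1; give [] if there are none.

[2, 7]

Mod squares: a ≡ 13, b ≡ 322. Check v ∈ {∞, 2, 3, 5, 7, 11, 13, 17, 19, 23, 29, 41, 59}.
v=5: a=5^4·(≡2), b=5^4·(≡3) mod 5; (2|5)=-1, (3|5)=-1; (−1)^{4·4·2}·(-1)^4·(-1)^4 = +1.
v=7: a=7^4·(≡6), b=7^3·(≡2) mod 7; (6|7)=-1, (2|7)=+1; (−1)^{4·3·3}·(-1)^3·(+1)^4 = -1.
v=11: a=11^-2·(≡10), b=11^-2·(≡9) mod 11; (10|11)=-1, (9|11)=+1; (−1)^{-2·-2·5}·(-1)^-2·(+1)^-2 = +1.
v=23: a=23^2·(≡13), b=23^-1·(≡15) mod 23; (13|23)=+1, (15|23)=-1; (−1)^{2·-1·11}·(+1)^-1·(-1)^2 = +1.
v=∞: 13 > 0 and 322 > 0  ⇒  (a,b)_∞ = +1.
v=3: a=3^-22·(≡1), b=3^-16·(≡1) mod 3; (1|3)=+1, (1|3)=+1; (−1)^{-22·-16·1}·(+1)^-16·(+1)^-22 = +1.
v=59: a=59^4·(≡54), b=59^2·(≡17) mod 59; (54|59)=-1, (17|59)=+1; (−1)^{4·2·29}·(-1)^2·(+1)^4 = +1.
v=19: a=19^0·(≡3), b=19^2·(≡14) mod 19; (3|19)=-1, (14|19)=-1; (−1)^{0·2·9}·(-1)^2·(-1)^0 = +1.
v=2: v_2(a)=6, v_2(b)=3; units ≡ 5, 1 (mod 8); ε·ε+αω+βω = 0·0+6·0+3·1 ≡ 1  ⇒  (a,b)_2 = -1.
v=29: a=29^4·(≡23), b=29^2·(≡21) mod 29; (23|29)=+1, (21|29)=-1; (−1)^{4·2·14}·(+1)^2·(-1)^4 = +1.
v=41: a=41^-2·(≡12), b=41^0·(≡17) mod 41; (12|41)=-1, (17|41)=-1; (−1)^{-2·0·20}·(-1)^0·(-1)^-2 = +1.
v=13: a=13^3·(≡12), b=13^2·(≡3) mod 13; (12|13)=+1, (3|13)=+1; (−1)^{3·2·6}·(+1)^2·(+1)^3 = +1.
v=17: a=17^2·(≡1), b=17^2·(≡13) mod 17; (1|17)=+1, (13|17)=+1; (−1)^{2·2·8}·(+1)^2·(+1)^2 = +1.
|Ram(13, 322)| = 2, even; anisotropic at {2, 7}.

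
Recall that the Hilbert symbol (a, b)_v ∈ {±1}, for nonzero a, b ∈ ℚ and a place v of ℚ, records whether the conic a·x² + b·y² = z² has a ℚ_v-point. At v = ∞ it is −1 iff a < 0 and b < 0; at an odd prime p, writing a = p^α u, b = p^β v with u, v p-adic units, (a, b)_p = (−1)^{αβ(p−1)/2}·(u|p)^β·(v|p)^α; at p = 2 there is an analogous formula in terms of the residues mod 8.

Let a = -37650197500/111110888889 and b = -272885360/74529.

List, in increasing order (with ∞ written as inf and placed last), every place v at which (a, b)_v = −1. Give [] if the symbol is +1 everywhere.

(a, b) ≡ (-31, -59015) mod (ℚ^×)²; places V = {2, 3, 5, 7, 11, 13, 17, 29, 31, 37, 41, ∞}.
(a,b)_13: α=-2, u≡6; β=-2, v≡7 (mod 13); (6|13)=-1, (7|13)=-1; sign (−1)^0·-1^-2·-1^-2 = +1.
(a,b)_17: α=2, u≡5; β=2, v≡8 (mod 17); (5|17)=-1, (8|17)=+1; sign (−1)^0·-1^2·+1^2 = +1.
(a,b)_∞: sgn(-31)=−, sgn(-59015)=−, so -1.
(a,b)_3: α=-4, u≡2; β=-2, v≡1 (mod 3); (2|3)=-1, (1|3)=+1; sign (−1)^0·-1^-2·+1^-4 = +1.
(a,b)_5: α=4, u≡1; β=1, v≡2 (mod 5); (1|5)=+1, (2|5)=-1; sign (−1)^0·+1^1·-1^4 = +1.
(a,b)_31: α=1, u≡17; β=0, v≡9 (mod 31); (17|31)=-1, (9|31)=+1; sign (−1)^0·-1^0·+1^1 = +1.
(a,b)_7: α=-2, u≡2; β=-2, v≡4 (mod 7); (2|7)=+1, (4|7)=+1; sign (−1)^0·+1^-2·+1^-2 = +1.
(a,b)_11: α=-2, u≡2; β=1, v≡3 (mod 11); (2|11)=-1, (3|11)=+1; sign (−1)^0·-1^1·+1^-2 = -1.
(a,b)_41: α=2, u≡16; β=0, v≡25 (mod 41); (16|41)=+1, (25|41)=+1; sign (−1)^0·+1^0·+1^2 = +1.
(a,b)_37: α=-2, u≡14; β=1, v≡34 (mod 37); (14|37)=-1, (34|37)=+1; sign (−1)^0·-1^1·+1^-2 = -1.
(a,b)_29: α=0, u≡11; β=1, v≡7 (mod 29); (11|29)=-1, (7|29)=+1; sign (−1)^0·-1^1·+1^0 = -1.
(a,b)_2: α=2, β=4; u≡1, v≡1 (mod 8); ε(u)ε(v)=0·0, αω(v)=2·0, βω(u)=4·0; sum ≡ 0  ⇒  +1.
Ram(-31, -59015) = {11, 29, 37, ∞}; no ℚ_11-point on the conic.

[11, 29, 37, inf]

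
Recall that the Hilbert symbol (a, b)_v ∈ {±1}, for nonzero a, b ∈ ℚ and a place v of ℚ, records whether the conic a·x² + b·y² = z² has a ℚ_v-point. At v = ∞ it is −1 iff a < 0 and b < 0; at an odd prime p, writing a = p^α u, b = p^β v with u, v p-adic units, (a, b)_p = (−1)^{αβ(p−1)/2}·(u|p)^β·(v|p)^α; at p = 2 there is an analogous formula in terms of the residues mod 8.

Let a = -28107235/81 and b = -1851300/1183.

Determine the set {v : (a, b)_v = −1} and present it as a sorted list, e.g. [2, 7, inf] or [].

(a, b) ≡ (-166315, -119) mod (ℚ^×)²; places V = {2, 3, 5, 7, 11, 13, 17, 29, 31, 37, ∞}.
(a,b)_17: α=0, u≡16; β=1, v≡7 (mod 17); (16|17)=+1, (7|17)=-1; sign (−1)^0·+1^1·-1^0 = +1.
(a,b)_2: α=0, β=2; u≡5, v≡1 (mod 8); ε(u)ε(v)=0·0, αω(v)=0·0, βω(u)=2·1; sum ≡ 0  ⇒  +1.
(a,b)_7: α=0, u≡3; β=-1, v≡4 (mod 7); (3|7)=-1, (4|7)=+1; sign (−1)^0·-1^-1·+1^0 = -1.
(a,b)_31: α=1, u≡23; β=0, v≡4 (mod 31); (23|31)=-1, (4|31)=+1; sign (−1)^0·-1^0·+1^1 = +1.
(a,b)_13: α=2, u≡11; β=-2, v≡8 (mod 13); (11|13)=-1, (8|13)=-1; sign (−1)^0·-1^-2·-1^2 = +1.
(a,b)_11: α=0, u≡5; β=2, v≡2 (mod 11); (5|11)=+1, (2|11)=-1; sign (−1)^0·+1^2·-1^0 = +1.
(a,b)_37: α=1, u≡20; β=0, v≡5 (mod 37); (20|37)=-1, (5|37)=-1; sign (−1)^0·-1^0·-1^1 = -1.
(a,b)_5: α=1, u≡3; β=2, v≡1 (mod 5); (3|5)=-1, (1|5)=+1; sign (−1)^0·-1^2·+1^1 = +1.
(a,b)_29: α=1, u≡1; β=0, v≡19 (mod 29); (1|29)=+1, (19|29)=-1; sign (−1)^0·+1^0·-1^1 = -1.
(a,b)_∞: sgn(-166315)=−, sgn(-119)=−, so -1.
(a,b)_3: α=-4, u≡2; β=2, v≡1 (mod 3); (2|3)=-1, (1|3)=+1; sign (−1)^0·-1^2·+1^-4 = +1.
|Ram(-166315, -119)| = 4, even; anisotropic at {7, 29, 37, ∞}.

[7, 29, 37, inf]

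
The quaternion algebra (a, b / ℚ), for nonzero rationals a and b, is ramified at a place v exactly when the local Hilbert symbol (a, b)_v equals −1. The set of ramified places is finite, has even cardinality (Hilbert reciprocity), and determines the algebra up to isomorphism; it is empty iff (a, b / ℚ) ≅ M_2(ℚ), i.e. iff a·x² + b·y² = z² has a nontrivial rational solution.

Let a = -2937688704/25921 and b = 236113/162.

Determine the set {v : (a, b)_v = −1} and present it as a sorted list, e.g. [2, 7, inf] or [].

[2, 37, 41, 43]

Mod squares: a ≡ -3034, b ≡ 1634. Check v ∈ {∞, 2, 3, 7, 17, 19, 23, 37, 41, 43}.
v=3: a=3^2·(≡2), b=3^-4·(≡2) mod 3; (2|3)=-1, (2|3)=-1; (−1)^{2·-4·1}·(-1)^-4·(-1)^2 = +1.
v=19: a=19^0·(≡4), b=19^1·(≡2) mod 19; (4|19)=+1, (2|19)=-1; (−1)^{0·1·9}·(+1)^1·(-1)^0 = +1.
v=37: a=37^1·(≡20), b=37^0·(≡17) mod 37; (20|37)=-1, (17|37)=-1; (−1)^{1·0·18}·(-1)^0·(-1)^1 = -1.
v=7: a=7^-2·(≡2), b=7^0·(≡3) mod 7; (2|7)=+1, (3|7)=-1; (−1)^{-2·0·3}·(+1)^0·(-1)^-2 = +1.
v=∞: -3034 < 0 and 1634 > 0  ⇒  (a,b)_∞ = +1.
v=43: a=43^0·(≡32), b=43^1·(≡40) mod 43; (32|43)=-1, (40|43)=+1; (−1)^{0·1·21}·(-1)^1·(+1)^0 = -1.
v=23: a=23^-2·(≡9), b=23^0·(≡18) mod 23; (9|23)=+1, (18|23)=+1; (−1)^{-2·0·11}·(+1)^0·(+1)^-2 = +1.
v=41: a=41^3·(≡20), b=41^0·(≡3) mod 41; (20|41)=+1, (3|41)=-1; (−1)^{3·0·20}·(+1)^0·(-1)^3 = -1.
v=2: v_2(a)=7, v_2(b)=-1; units ≡ 3, 1 (mod 8); ε·ε+αω+βω = 1·0+7·0+-1·1 ≡ 1  ⇒  (a,b)_2 = -1.
v=17: a=17^0·(≡8), b=17^2·(≡2) mod 17; (8|17)=+1, (2|17)=+1; (−1)^{0·2·8}·(+1)^2·(+1)^0 = +1.
(-3034, 1634 / ℚ) ramifies at {2, 37, 41, 43}: a division algebra.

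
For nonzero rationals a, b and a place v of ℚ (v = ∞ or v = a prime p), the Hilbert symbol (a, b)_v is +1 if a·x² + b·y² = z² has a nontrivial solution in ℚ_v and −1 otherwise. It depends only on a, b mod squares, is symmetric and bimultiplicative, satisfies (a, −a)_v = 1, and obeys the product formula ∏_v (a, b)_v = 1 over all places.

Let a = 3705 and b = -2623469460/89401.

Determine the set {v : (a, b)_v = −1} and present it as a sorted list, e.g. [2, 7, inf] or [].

Mod squares: a ≡ 3705, b ≡ -285. Check v ∈ {∞, 2, 3, 5, 13, 19, 23, 37, 41}.
v=∞: 3705 > 0 and -285 < 0  ⇒  (a,b)_∞ = +1.
v=23: a=23^0·(≡2), b=23^-2·(≡7) mod 23; (2|23)=+1, (7|23)=-1; (−1)^{0·-2·11}·(+1)^-2·(-1)^0 = +1.
v=41: a=41^0·(≡15), b=41^2·(≡10) mod 41; (15|41)=-1, (10|41)=+1; (−1)^{0·2·20}·(-1)^2·(+1)^0 = +1.
v=3: a=3^1·(≡2), b=3^1·(≡1) mod 3; (2|3)=-1, (1|3)=+1; (−1)^{1·1·1}·(-1)^1·(+1)^1 = +1.
v=19: a=19^1·(≡5), b=19^1·(≡5) mod 19; (5|19)=+1, (5|19)=+1; (−1)^{1·1·9}·(+1)^1·(+1)^1 = -1.
v=2: v_2(a)=0, v_2(b)=2; units ≡ 1, 3 (mod 8); ε·ε+αω+βω = 0·1+0·1+2·0 ≡ 0  ⇒  (a,b)_2 = +1.
v=37: a=37^0·(≡5), b=37^2·(≡33) mod 37; (5|37)=-1, (33|37)=+1; (−1)^{0·2·18}·(-1)^2·(+1)^0 = +1.
v=13: a=13^1·(≡12), b=13^-2·(≡10) mod 13; (12|13)=+1, (10|13)=+1; (−1)^{1·-2·6}·(+1)^-2·(+1)^1 = +1.
v=5: a=5^1·(≡1), b=5^1·(≡3) mod 5; (1|5)=+1, (3|5)=-1; (−1)^{1·1·2}·(+1)^1·(-1)^1 = -1.
(3705, -285 / ℚ) ramifies at {5, 19}: a division algebra.

[5, 19]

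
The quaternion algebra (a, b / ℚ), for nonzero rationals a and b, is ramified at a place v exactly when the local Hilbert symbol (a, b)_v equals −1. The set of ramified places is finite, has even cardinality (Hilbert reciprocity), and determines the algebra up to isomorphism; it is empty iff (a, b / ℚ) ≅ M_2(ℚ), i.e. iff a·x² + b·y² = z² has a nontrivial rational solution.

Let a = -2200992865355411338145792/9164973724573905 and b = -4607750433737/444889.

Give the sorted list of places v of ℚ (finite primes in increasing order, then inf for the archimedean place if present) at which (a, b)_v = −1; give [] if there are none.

(a, b) ≡ (-33915, -17) mod (ℚ^×)²; places V = {2, 3, 5, 7, 11, 13, 17, 19, 23, 29, 47, 53, ∞}.
(a,b)_3: α=-3, u≡2; β=0, v≡1 (mod 3); (2|3)=-1, (1|3)=+1; sign (−1)^0·-1^0·+1^-3 = +1.
(a,b)_2: α=12, β=0; u≡5, v≡7 (mod 8); ε(u)ε(v)=0·1, αω(v)=12·0, βω(u)=0·1; sum ≡ 0  ⇒  +1.
(a,b)_53: α=4, u≡50; β=2, v≡46 (mod 53); (50|53)=-1, (46|53)=+1; sign (−1)^0·-1^2·+1^4 = +1.
(a,b)_29: α=-4, u≡15; β=-2, v≡21 (mod 29); (15|29)=-1, (21|29)=-1; sign (−1)^0·-1^-2·-1^-4 = +1.
(a,b)_7: α=-3, u≡6; β=0, v≡1 (mod 7); (6|7)=-1, (1|7)=+1; sign (−1)^0·-1^0·+1^-3 = +1.
(a,b)_23: α=-4, u≡14; β=-2, v≡2 (mod 23); (14|23)=-1, (2|23)=+1; sign (−1)^0·-1^-2·+1^-4 = +1.
(a,b)_47: α=0, u≡26; β=2, v≡5 (mod 47); (26|47)=-1, (5|47)=-1; sign (−1)^0·-1^2·-1^0 = +1.
(a,b)_5: α=-1, u≡3; β=0, v≡2 (mod 5); (3|5)=-1, (2|5)=-1; sign (−1)^0·-1^0·-1^-1 = -1.
(a,b)_13: α=6, u≡7; β=0, v≡10 (mod 13); (7|13)=-1, (10|13)=+1; sign (−1)^0·-1^0·+1^6 = +1.
(a,b)_17: α=1, u≡6; β=1, v≡2 (mod 17); (6|17)=-1, (2|17)=+1; sign (−1)^0·-1^1·+1^1 = -1.
(a,b)_19: α=3, u≡5; β=2, v≡14 (mod 19); (5|19)=+1, (14|19)=-1; sign (−1)^0·+1^2·-1^3 = -1.
(a,b)_∞: sgn(-33915)=−, sgn(-17)=−, so -1.
(a,b)_11: α=2, u≡3; β=2, v≡5 (mod 11); (3|11)=+1, (5|11)=+1; sign (−1)^0·+1^2·+1^2 = +1.
|Ram(-33915, -17)| = 4, even; anisotropic at {5, 17, 19, ∞}.

[5, 17, 19, inf]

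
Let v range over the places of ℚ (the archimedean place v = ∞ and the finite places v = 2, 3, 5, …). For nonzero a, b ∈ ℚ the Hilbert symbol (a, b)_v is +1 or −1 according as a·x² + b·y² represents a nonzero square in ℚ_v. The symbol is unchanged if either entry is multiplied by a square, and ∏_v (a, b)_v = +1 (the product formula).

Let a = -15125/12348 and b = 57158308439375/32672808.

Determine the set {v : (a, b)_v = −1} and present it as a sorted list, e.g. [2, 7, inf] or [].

(a, b) ≡ (-35, 6006) mod (ℚ^×)²; places V = {2, 3, 5, 7, 11, 13, 19, ∞}.
(a,b)_5: α=3, u≡3; β=4, v≡1 (mod 5); (3|5)=-1, (1|5)=+1; sign (−1)^0·-1^4·+1^3 = +1.
(a,b)_11: α=2, u≡3; β=7, v≡10 (mod 11); (3|11)=+1, (10|11)=-1; sign (−1)^0·+1^7·-1^2 = +1.
(a,b)_3: α=-2, u≡1; β=-5, v≡1 (mod 3); (1|3)=+1, (1|3)=+1; sign (−1)^0·+1^-5·+1^-2 = +1.
(a,b)_7: α=-3, u≡2; β=-5, v≡2 (mod 7); (2|7)=+1, (2|7)=+1; sign (−1)^1·+1^-5·+1^-3 = -1.
(a,b)_∞: sgn(-35)=−, sgn(6006)=+, so +1.
(a,b)_13: α=0, u≡3; β=1, v≡6 (mod 13); (3|13)=+1, (6|13)=-1; sign (−1)^0·+1^1·-1^0 = +1.
(a,b)_19: α=0, u≡10; β=2, v≡2 (mod 19); (10|19)=-1, (2|19)=-1; sign (−1)^0·-1^2·-1^0 = +1.
(a,b)_2: α=-2, β=-3; u≡5, v≡3 (mod 8); ε(u)ε(v)=0·1, αω(v)=-2·1, βω(u)=-3·1; sum ≡ 1  ⇒  -1.
Ram(-35, 6006) = {2, 7}; no ℚ_2-point on the conic.

[2, 7]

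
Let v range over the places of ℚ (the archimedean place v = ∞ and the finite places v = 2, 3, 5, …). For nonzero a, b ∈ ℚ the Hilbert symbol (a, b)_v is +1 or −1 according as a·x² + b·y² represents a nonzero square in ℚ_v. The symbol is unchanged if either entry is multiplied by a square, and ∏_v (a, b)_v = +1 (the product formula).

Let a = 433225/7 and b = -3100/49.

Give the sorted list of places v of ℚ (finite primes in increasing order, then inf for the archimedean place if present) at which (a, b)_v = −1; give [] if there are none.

(a, b) ≡ (121303, -31) mod (ℚ^×)²; places V = {2, 5, 7, 13, 31, 43, ∞}.
(a,b)_43: α=1, u≡8; β=0, v≡28 (mod 43); (8|43)=-1, (28|43)=-1; sign (−1)^0·-1^0·-1^1 = -1.
(a,b)_13: α=1, u≡12; β=0, v≡2 (mod 13); (12|13)=+1, (2|13)=-1; sign (−1)^0·+1^0·-1^1 = -1.
(a,b)_7: α=-1, u≡2; β=-2, v≡1 (mod 7); (2|7)=+1, (1|7)=+1; sign (−1)^0·+1^-2·+1^-1 = +1.
(a,b)_2: α=0, β=2; u≡7, v≡1 (mod 8); ε(u)ε(v)=1·0, αω(v)=0·0, βω(u)=2·0; sum ≡ 0  ⇒  +1.
(a,b)_5: α=2, u≡2; β=2, v≡4 (mod 5); (2|5)=-1, (4|5)=+1; sign (−1)^0·-1^2·+1^2 = +1.
(a,b)_31: α=1, u≡8; β=1, v≡22 (mod 31); (8|31)=+1, (22|31)=-1; sign (−1)^1·+1^1·-1^1 = +1.
(a,b)_∞: sgn(121303)=+, sgn(-31)=−, so +1.
(121303, -31 / ℚ) ramifies at {13, 43}: a division algebra.

[13, 43]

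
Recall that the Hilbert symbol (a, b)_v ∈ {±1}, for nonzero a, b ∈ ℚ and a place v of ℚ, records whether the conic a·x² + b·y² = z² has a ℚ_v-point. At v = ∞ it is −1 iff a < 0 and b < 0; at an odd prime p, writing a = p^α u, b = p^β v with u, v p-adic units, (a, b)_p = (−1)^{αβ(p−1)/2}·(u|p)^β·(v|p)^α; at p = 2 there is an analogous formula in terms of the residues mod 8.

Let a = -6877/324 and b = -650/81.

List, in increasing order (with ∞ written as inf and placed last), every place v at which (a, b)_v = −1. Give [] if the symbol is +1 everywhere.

[13, inf]

(a, b) ≡ (-13, -26) mod (ℚ^×)²; places V = {2, 3, 5, 13, 23, ∞}.
(a,b)_2: α=-2, β=1; u≡3, v≡3 (mod 8); ε(u)ε(v)=1·1, αω(v)=-2·1, βω(u)=1·1; sum ≡ 0  ⇒  +1.
(a,b)_5: α=0, u≡2; β=2, v≡4 (mod 5); (2|5)=-1, (4|5)=+1; sign (−1)^0·-1^2·+1^0 = +1.
(a,b)_23: α=2, u≡5; β=0, v≡11 (mod 23); (5|23)=-1, (11|23)=-1; sign (−1)^0·-1^0·-1^2 = +1.
(a,b)_∞: sgn(-13)=−, sgn(-26)=−, so -1.
(a,b)_3: α=-4, u≡2; β=-4, v≡1 (mod 3); (2|3)=-1, (1|3)=+1; sign (−1)^0·-1^-4·+1^-4 = +1.
(a,b)_13: α=1, u≡9; β=1, v≡5 (mod 13); (9|13)=+1, (5|13)=-1; sign (−1)^0·+1^1·-1^1 = -1.
(-13, -26 / ℚ) ramifies at {13, ∞}: a division algebra.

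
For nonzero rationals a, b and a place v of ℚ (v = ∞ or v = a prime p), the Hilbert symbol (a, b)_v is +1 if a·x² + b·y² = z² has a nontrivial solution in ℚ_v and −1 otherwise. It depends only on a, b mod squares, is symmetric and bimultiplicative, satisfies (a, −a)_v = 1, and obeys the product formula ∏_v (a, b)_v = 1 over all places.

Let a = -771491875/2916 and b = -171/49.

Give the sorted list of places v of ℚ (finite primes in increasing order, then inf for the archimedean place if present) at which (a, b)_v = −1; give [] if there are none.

(a, b) ≡ (-1234387, -19) mod (ℚ^×)²; places V = {2, 3, 5, 7, 11, 17, 19, 23, 41, ∞}.
(a,b)_19: α=0, u≡1; β=1, v≡13 (mod 19); (1|19)=+1, (13|19)=-1; sign (−1)^0·+1^1·-1^0 = +1.
(a,b)_∞: sgn(-1234387)=−, sgn(-19)=−, so -1.
(a,b)_41: α=1, u≡15; β=0, v≡35 (mod 41); (15|41)=-1, (35|41)=-1; sign (−1)^0·-1^0·-1^1 = -1.
(a,b)_11: α=1, u≡1; β=0, v≡1 (mod 11); (1|11)=+1, (1|11)=+1; sign (−1)^0·+1^0·+1^1 = +1.
(a,b)_2: α=-2, β=0; u≡5, v≡5 (mod 8); ε(u)ε(v)=0·0, αω(v)=-2·1, βω(u)=0·1; sum ≡ 0  ⇒  +1.
(a,b)_17: α=1, u≡15; β=0, v≡9 (mod 17); (15|17)=+1, (9|17)=+1; sign (−1)^0·+1^0·+1^1 = +1.
(a,b)_7: α=1, u≡5; β=-2, v≡4 (mod 7); (5|7)=-1, (4|7)=+1; sign (−1)^0·-1^-2·+1^1 = +1.
(a,b)_3: α=-6, u≡2; β=2, v≡2 (mod 3); (2|3)=-1, (2|3)=-1; sign (−1)^0·-1^2·-1^-6 = +1.
(a,b)_23: α=1, u≡8; β=0, v≡12 (mod 23); (8|23)=+1, (12|23)=+1; sign (−1)^0·+1^0·+1^1 = +1.
(a,b)_5: α=4, u≡3; β=0, v≡1 (mod 5); (3|5)=-1, (1|5)=+1; sign (−1)^0·-1^0·+1^4 = +1.
Ram(-1234387, -19) = {41, ∞}; no ℚ_41-point on the conic.

[41, inf]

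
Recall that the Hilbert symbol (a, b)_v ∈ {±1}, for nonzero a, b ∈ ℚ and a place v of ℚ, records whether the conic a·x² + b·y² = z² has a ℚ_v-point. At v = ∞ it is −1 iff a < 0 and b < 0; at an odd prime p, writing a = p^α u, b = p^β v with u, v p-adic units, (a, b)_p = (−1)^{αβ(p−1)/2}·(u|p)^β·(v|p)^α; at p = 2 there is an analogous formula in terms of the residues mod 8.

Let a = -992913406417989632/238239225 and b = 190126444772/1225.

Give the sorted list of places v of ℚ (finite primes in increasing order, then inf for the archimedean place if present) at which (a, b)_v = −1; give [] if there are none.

[17, 23]

Mod squares: a ≡ -23, b ≡ 17. Check v ∈ {∞, 2, 3, 5, 7, 11, 17, 19, 23}.
v=19: a=19^4·(≡8), b=19^2·(≡4) mod 19; (8|19)=-1, (4|19)=+1; (−1)^{4·2·9}·(-1)^2·(+1)^4 = +1.
v=5: a=5^-2·(≡2), b=5^-2·(≡3) mod 5; (2|5)=-1, (3|5)=-1; (−1)^{-2·-2·2}·(-1)^-2·(-1)^-2 = +1.
v=17: a=17^2·(≡10), b=17^1·(≡9) mod 17; (10|17)=-1, (9|17)=+1; (−1)^{2·1·8}·(-1)^1·(+1)^2 = -1.
v=7: a=7^-6·(≡6), b=7^-2·(≡3) mod 7; (6|7)=-1, (3|7)=-1; (−1)^{-6·-2·3}·(-1)^-2·(-1)^-6 = +1.
v=∞: -23 < 0 and 17 > 0  ⇒  (a,b)_∞ = +1.
v=2: v_2(a)=12, v_2(b)=2; units ≡ 1, 1 (mod 8); ε·ε+αω+βω = 0·0+12·0+2·0 ≡ 0  ⇒  (a,b)_2 = +1.
v=3: a=3^-4·(≡1), b=3^0·(≡2) mod 3; (1|3)=+1, (2|3)=-1; (−1)^{-4·0·1}·(+1)^0·(-1)^-4 = +1.
v=23: a=23^5·(≡15), b=23^2·(≡19) mod 23; (15|23)=-1, (19|23)=-1; (−1)^{5·2·11}·(-1)^2·(-1)^5 = -1.
v=11: a=11^0·(≡10), b=11^4·(≡10) mod 11; (10|11)=-1, (10|11)=-1; (−1)^{0·4·5}·(-1)^4·(-1)^0 = +1.
(-23, 17 / ℚ) ramifies at {17, 23}: a division algebra.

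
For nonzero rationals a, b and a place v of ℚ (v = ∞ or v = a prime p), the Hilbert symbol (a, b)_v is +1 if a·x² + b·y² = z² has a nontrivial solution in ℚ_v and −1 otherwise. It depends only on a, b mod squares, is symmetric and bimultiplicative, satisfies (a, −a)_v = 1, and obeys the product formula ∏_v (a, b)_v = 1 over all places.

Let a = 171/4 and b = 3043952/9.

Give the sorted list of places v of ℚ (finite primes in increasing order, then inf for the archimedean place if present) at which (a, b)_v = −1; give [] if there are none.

[2, 19]

(a, b) ≡ (19, 527) mod (ℚ^×)²; places V = {2, 3, 17, 19, 31, ∞}.
(a,b)_∞: sgn(19)=+, sgn(527)=+, so +1.
(a,b)_19: α=1, u≡7; β=2, v≡8 (mod 19); (7|19)=+1, (8|19)=-1; sign (−1)^0·+1^2·-1^1 = -1.
(a,b)_31: α=0, u≡4; β=1, v≡12 (mod 31); (4|31)=+1, (12|31)=-1; sign (−1)^0·+1^1·-1^0 = +1.
(a,b)_17: α=0, u≡13; β=1, v≡7 (mod 17); (13|17)=+1, (7|17)=-1; sign (−1)^0·+1^1·-1^0 = +1.
(a,b)_3: α=2, u≡1; β=-2, v≡2 (mod 3); (1|3)=+1, (2|3)=-1; sign (−1)^0·+1^-2·-1^2 = +1.
(a,b)_2: α=-2, β=4; u≡3, v≡7 (mod 8); ε(u)ε(v)=1·1, αω(v)=-2·0, βω(u)=4·1; sum ≡ 1  ⇒  -1.
|Ram(19, 527)| = 2, even; anisotropic at {2, 19}.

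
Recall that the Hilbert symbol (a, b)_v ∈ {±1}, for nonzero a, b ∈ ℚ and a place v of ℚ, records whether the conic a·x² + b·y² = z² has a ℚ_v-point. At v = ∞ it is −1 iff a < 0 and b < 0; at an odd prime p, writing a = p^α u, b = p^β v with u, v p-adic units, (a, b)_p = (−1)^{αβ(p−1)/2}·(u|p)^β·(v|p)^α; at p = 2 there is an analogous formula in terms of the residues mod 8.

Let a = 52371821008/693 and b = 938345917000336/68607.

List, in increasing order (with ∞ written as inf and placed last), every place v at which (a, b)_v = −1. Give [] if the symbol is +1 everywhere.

(a, b) ≡ (2819201, 7567) mod (ℚ^×)²; places V = {2, 3, 7, 11, 13, 19, 23, 41, 47, ∞}.
(a,b)_2: α=4, β=4; u≡1, v≡7 (mod 8); ε(u)ε(v)=0·1, αω(v)=4·0, βω(u)=4·0; sum ≡ 0  ⇒  +1.
(a,b)_41: α=1, u≡18; β=2, v≡31 (mod 41); (18|41)=+1, (31|41)=+1; sign (−1)^0·+1^2·+1^1 = +1.
(a,b)_23: α=2, u≡10; β=3, v≡22 (mod 23); (10|23)=-1, (22|23)=-1; sign (−1)^0·-1^3·-1^2 = -1.
(a,b)_11: α=-1, u≡7; β=-2, v≡7 (mod 11); (7|11)=-1, (7|11)=-1; sign (−1)^0·-1^-2·-1^-1 = -1.
(a,b)_3: α=-2, u≡2; β=-4, v≡1 (mod 3); (2|3)=-1, (1|3)=+1; sign (−1)^0·-1^-4·+1^-2 = +1.
(a,b)_∞: sgn(2819201)=+, sgn(7567)=+, so +1.
(a,b)_19: α=1, u≡3; β=2, v≡9 (mod 19); (3|19)=-1, (9|19)=+1; sign (−1)^0·-1^2·+1^1 = +1.
(a,b)_47: α=1, u≡30; β=1, v≡13 (mod 47); (30|47)=-1, (13|47)=-1; sign (−1)^1·-1^1·-1^1 = -1.
(a,b)_7: α=-1, u≡3; β=-1, v≡5 (mod 7); (3|7)=-1, (5|7)=-1; sign (−1)^1·-1^-1·-1^-1 = -1.
(a,b)_13: α=2, u≡11; β=2, v≡9 (mod 13); (11|13)=-1, (9|13)=+1; sign (−1)^0·-1^2·+1^2 = +1.
|Ram(2819201, 7567)| = 4, even; anisotropic at {7, 11, 23, 47}.

[7, 11, 23, 47]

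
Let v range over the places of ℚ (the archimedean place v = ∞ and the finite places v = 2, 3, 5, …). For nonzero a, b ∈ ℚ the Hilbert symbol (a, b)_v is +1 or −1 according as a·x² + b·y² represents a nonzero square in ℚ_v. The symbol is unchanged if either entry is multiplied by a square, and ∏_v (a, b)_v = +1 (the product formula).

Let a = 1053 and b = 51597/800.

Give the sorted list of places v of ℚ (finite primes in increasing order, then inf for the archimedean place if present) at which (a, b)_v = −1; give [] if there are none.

[2, 13]

(a, b) ≡ (13, 26) mod (ℚ^×)²; places V = {2, 3, 5, 7, 13, ∞}.
(a,b)_2: α=0, β=-5; u≡5, v≡5 (mod 8); ε(u)ε(v)=0·0, αω(v)=0·1, βω(u)=-5·1; sum ≡ 1  ⇒  -1.
(a,b)_∞: sgn(13)=+, sgn(26)=+, so +1.
(a,b)_13: α=1, u≡3; β=1, v≡8 (mod 13); (3|13)=+1, (8|13)=-1; sign (−1)^0·+1^1·-1^1 = -1.
(a,b)_5: α=0, u≡3; β=-2, v≡1 (mod 5); (3|5)=-1, (1|5)=+1; sign (−1)^0·-1^-2·+1^0 = +1.
(a,b)_3: α=4, u≡1; β=4, v≡2 (mod 3); (1|3)=+1, (2|3)=-1; sign (−1)^0·+1^4·-1^4 = +1.
(a,b)_7: α=0, u≡3; β=2, v≡5 (mod 7); (3|7)=-1, (5|7)=-1; sign (−1)^0·-1^2·-1^0 = +1.
|Ram(13, 26)| = 2, even; anisotropic at {2, 13}.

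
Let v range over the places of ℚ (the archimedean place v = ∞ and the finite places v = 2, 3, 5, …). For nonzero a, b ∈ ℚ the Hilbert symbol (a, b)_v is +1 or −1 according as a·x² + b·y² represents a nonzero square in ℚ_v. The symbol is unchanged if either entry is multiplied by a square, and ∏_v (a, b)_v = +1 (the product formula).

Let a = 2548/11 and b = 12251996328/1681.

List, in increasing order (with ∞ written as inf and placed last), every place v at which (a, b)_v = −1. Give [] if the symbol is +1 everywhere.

[3, 11, 13, 29]

Mod squares: a ≡ 143, b ≡ 70122. Check v ∈ {∞, 2, 3, 7, 11, 13, 19, 29, 31, 41}.
v=11: a=11^-1·(≡7), b=11^2·(≡10) mod 11; (7|11)=-1, (10|11)=-1; (−1)^{-1·2·5}·(-1)^2·(-1)^-1 = -1.
v=19: a=19^0·(≡14), b=19^2·(≡12) mod 19; (14|19)=-1, (12|19)=-1; (−1)^{0·2·9}·(-1)^2·(-1)^0 = +1.
v=29: a=29^0·(≡26), b=29^1·(≡11) mod 29; (26|29)=-1, (11|29)=-1; (−1)^{0·1·14}·(-1)^1·(-1)^0 = -1.
v=31: a=31^0·(≡9), b=31^1·(≡21) mod 31; (9|31)=+1, (21|31)=-1; (−1)^{0·1·15}·(+1)^1·(-1)^0 = +1.
v=∞: 143 > 0 and 70122 > 0  ⇒  (a,b)_∞ = +1.
v=2: v_2(a)=2, v_2(b)=3; units ≡ 7, 5 (mod 8); ε·ε+αω+βω = 1·0+2·1+3·0 ≡ 0  ⇒  (a,b)_2 = +1.
v=41: a=41^0·(≡8), b=41^-2·(≡30) mod 41; (8|41)=+1, (30|41)=-1; (−1)^{0·-2·20}·(+1)^-2·(-1)^0 = +1.
v=7: a=7^2·(≡6), b=7^0·(≡5) mod 7; (6|7)=-1, (5|7)=-1; (−1)^{2·0·3}·(-1)^0·(-1)^2 = +1.
v=13: a=13^1·(≡6), b=13^1·(≡12) mod 13; (6|13)=-1, (12|13)=+1; (−1)^{1·1·6}·(-1)^1·(+1)^1 = -1.
v=3: a=3^0·(≡2), b=3^1·(≡1) mod 3; (2|3)=-1, (1|3)=+1; (−1)^{0·1·1}·(-1)^1·(+1)^0 = -1.
|Ram(143, 70122)| = 4, even; anisotropic at {3, 11, 13, 29}.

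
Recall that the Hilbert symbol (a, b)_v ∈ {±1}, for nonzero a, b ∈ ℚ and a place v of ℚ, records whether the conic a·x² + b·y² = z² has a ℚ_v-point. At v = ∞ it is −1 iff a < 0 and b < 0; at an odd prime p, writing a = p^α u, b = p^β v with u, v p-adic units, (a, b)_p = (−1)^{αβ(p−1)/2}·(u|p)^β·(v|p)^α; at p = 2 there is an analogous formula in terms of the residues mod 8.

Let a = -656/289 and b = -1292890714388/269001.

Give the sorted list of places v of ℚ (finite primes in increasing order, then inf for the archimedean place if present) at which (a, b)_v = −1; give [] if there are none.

[2, 13, 23, inf]

Mod squares: a ≡ -41, b ≡ -85813. Check v ∈ {∞, 2, 3, 7, 13, 17, 23, 41, 43}.
v=∞: -41 < 0 and -85813 < 0  ⇒  (a,b)_∞ = -1.
v=17: a=17^-2·(≡7), b=17^4·(≡10) mod 17; (7|17)=-1, (10|17)=-1; (−1)^{-2·4·8}·(-1)^4·(-1)^-2 = +1.
v=7: a=7^0·(≡1), b=7^1·(≡5) mod 7; (1|7)=+1, (5|7)=-1; (−1)^{0·1·3}·(+1)^1·(-1)^0 = +1.
v=2: v_2(a)=4, v_2(b)=2; units ≡ 7, 3 (mod 8); ε·ε+αω+βω = 1·1+4·1+2·0 ≡ 1  ⇒  (a,b)_2 = -1.
v=3: a=3^0·(≡1), b=3^-8·(≡2) mod 3; (1|3)=+1, (2|3)=-1; (−1)^{0·-8·1}·(+1)^-8·(-1)^0 = +1.
v=13: a=13^0·(≡11), b=13^1·(≡9) mod 13; (11|13)=-1, (9|13)=+1; (−1)^{0·1·6}·(-1)^1·(+1)^0 = -1.
v=23: a=23^0·(≡15), b=23^1·(≡18) mod 23; (15|23)=-1, (18|23)=+1; (−1)^{0·1·11}·(-1)^1·(+1)^0 = -1.
v=41: a=41^1·(≡33), b=41^-1·(≡36) mod 41; (33|41)=+1, (36|41)=+1; (−1)^{1·-1·20}·(+1)^-1·(+1)^1 = +1.
v=43: a=43^0·(≡26), b=43^2·(≡9) mod 43; (26|43)=-1, (9|43)=+1; (−1)^{0·2·21}·(-1)^2·(+1)^0 = +1.
Ram(-41, -85813) = {2, 13, 23, ∞}; no ℚ_2-point on the conic.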